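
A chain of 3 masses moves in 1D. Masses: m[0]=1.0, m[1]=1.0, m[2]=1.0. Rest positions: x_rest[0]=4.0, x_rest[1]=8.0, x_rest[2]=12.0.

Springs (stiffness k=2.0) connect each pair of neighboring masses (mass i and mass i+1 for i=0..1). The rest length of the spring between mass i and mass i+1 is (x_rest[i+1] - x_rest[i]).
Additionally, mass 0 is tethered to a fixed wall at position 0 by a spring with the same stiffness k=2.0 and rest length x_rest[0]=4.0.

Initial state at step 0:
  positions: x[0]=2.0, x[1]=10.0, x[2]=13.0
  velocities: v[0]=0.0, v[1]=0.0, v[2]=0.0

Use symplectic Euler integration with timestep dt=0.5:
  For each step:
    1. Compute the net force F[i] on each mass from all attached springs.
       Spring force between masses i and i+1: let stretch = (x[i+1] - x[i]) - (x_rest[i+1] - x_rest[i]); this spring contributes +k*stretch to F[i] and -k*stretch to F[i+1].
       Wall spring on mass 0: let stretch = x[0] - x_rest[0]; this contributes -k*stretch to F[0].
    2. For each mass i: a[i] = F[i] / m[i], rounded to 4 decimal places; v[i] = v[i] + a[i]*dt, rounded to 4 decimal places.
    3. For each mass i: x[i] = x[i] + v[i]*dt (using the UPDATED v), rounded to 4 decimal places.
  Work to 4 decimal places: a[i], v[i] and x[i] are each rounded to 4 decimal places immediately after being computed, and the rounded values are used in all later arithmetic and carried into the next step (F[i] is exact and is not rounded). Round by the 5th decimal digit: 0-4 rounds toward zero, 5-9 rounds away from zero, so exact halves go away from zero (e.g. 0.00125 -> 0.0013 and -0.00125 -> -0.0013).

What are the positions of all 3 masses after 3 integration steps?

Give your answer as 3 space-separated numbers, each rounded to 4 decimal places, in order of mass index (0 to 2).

Answer: 5.1250 9.1250 11.3750

Derivation:
Step 0: x=[2.0000 10.0000 13.0000] v=[0.0000 0.0000 0.0000]
Step 1: x=[5.0000 7.5000 13.5000] v=[6.0000 -5.0000 1.0000]
Step 2: x=[6.7500 6.7500 13.0000] v=[3.5000 -1.5000 -1.0000]
Step 3: x=[5.1250 9.1250 11.3750] v=[-3.2500 4.7500 -3.2500]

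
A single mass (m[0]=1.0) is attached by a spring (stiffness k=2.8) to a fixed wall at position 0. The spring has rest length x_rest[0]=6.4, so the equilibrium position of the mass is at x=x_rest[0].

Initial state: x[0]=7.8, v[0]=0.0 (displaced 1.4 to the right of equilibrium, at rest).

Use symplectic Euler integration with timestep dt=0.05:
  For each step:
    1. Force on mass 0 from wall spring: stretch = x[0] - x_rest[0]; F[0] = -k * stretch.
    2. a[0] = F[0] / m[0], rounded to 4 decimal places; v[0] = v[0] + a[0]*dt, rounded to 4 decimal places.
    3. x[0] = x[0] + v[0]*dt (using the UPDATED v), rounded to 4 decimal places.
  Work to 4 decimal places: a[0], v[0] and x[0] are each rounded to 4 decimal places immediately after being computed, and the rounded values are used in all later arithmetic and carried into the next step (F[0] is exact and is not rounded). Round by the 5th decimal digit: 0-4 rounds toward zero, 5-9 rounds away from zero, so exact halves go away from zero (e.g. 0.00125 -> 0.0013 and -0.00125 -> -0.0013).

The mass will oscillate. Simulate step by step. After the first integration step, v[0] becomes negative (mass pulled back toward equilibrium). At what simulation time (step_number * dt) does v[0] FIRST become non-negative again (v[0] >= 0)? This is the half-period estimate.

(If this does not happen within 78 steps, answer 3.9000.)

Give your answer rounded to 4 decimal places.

Answer: 1.9000

Derivation:
Step 0: x=[7.8000] v=[0.0000]
Step 1: x=[7.7902] v=[-0.1960]
Step 2: x=[7.7707] v=[-0.3906]
Step 3: x=[7.7416] v=[-0.5825]
Step 4: x=[7.7031] v=[-0.7703]
Step 5: x=[7.6555] v=[-0.9527]
Step 6: x=[7.5991] v=[-1.1285]
Step 7: x=[7.5343] v=[-1.2964]
Step 8: x=[7.4615] v=[-1.4552]
Step 9: x=[7.3813] v=[-1.6038]
Step 10: x=[7.2942] v=[-1.7412]
Step 11: x=[7.2009] v=[-1.8664]
Step 12: x=[7.1020] v=[-1.9785]
Step 13: x=[6.9982] v=[-2.0768]
Step 14: x=[6.8902] v=[-2.1606]
Step 15: x=[6.7787] v=[-2.2292]
Step 16: x=[6.6646] v=[-2.2822]
Step 17: x=[6.5486] v=[-2.3192]
Step 18: x=[6.4316] v=[-2.3400]
Step 19: x=[6.3144] v=[-2.3444]
Step 20: x=[6.1978] v=[-2.3324]
Step 21: x=[6.0826] v=[-2.3041]
Step 22: x=[5.9696] v=[-2.2597]
Step 23: x=[5.8596] v=[-2.1994]
Step 24: x=[5.7534] v=[-2.1237]
Step 25: x=[5.6517] v=[-2.0332]
Step 26: x=[5.5553] v=[-1.9284]
Step 27: x=[5.4648] v=[-1.8101]
Step 28: x=[5.3808] v=[-1.6792]
Step 29: x=[5.3040] v=[-1.5365]
Step 30: x=[5.2348] v=[-1.3831]
Step 31: x=[5.1738] v=[-1.2200]
Step 32: x=[5.1214] v=[-1.0483]
Step 33: x=[5.0779] v=[-0.8693]
Step 34: x=[5.0437] v=[-0.6842]
Step 35: x=[5.0190] v=[-0.4943]
Step 36: x=[5.0040] v=[-0.3010]
Step 37: x=[4.9987] v=[-0.1056]
Step 38: x=[5.0032] v=[0.0906]
First v>=0 after going negative at step 38, time=1.9000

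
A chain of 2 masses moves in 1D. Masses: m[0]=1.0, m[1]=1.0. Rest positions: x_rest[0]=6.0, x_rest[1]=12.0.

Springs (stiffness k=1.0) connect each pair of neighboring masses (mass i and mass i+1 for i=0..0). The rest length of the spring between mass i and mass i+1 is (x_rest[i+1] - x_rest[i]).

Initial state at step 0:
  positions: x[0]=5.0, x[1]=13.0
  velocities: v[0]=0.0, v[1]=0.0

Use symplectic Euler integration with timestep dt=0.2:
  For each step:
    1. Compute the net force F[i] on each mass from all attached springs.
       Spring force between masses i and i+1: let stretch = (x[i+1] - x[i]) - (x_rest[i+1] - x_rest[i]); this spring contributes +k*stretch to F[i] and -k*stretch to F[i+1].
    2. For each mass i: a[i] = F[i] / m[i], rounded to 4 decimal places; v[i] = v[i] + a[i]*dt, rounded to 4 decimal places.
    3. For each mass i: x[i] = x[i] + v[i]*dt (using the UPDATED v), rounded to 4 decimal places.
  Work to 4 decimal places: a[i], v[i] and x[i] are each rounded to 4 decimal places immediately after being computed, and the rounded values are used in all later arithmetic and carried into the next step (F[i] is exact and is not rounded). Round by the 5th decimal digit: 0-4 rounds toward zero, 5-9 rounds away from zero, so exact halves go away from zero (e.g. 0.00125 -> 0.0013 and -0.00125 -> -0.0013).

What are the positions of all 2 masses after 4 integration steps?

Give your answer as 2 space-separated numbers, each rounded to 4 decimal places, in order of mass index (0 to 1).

Answer: 5.7075 12.2925

Derivation:
Step 0: x=[5.0000 13.0000] v=[0.0000 0.0000]
Step 1: x=[5.0800 12.9200] v=[0.4000 -0.4000]
Step 2: x=[5.2336 12.7664] v=[0.7680 -0.7680]
Step 3: x=[5.4485 12.5515] v=[1.0746 -1.0746]
Step 4: x=[5.7075 12.2925] v=[1.2952 -1.2952]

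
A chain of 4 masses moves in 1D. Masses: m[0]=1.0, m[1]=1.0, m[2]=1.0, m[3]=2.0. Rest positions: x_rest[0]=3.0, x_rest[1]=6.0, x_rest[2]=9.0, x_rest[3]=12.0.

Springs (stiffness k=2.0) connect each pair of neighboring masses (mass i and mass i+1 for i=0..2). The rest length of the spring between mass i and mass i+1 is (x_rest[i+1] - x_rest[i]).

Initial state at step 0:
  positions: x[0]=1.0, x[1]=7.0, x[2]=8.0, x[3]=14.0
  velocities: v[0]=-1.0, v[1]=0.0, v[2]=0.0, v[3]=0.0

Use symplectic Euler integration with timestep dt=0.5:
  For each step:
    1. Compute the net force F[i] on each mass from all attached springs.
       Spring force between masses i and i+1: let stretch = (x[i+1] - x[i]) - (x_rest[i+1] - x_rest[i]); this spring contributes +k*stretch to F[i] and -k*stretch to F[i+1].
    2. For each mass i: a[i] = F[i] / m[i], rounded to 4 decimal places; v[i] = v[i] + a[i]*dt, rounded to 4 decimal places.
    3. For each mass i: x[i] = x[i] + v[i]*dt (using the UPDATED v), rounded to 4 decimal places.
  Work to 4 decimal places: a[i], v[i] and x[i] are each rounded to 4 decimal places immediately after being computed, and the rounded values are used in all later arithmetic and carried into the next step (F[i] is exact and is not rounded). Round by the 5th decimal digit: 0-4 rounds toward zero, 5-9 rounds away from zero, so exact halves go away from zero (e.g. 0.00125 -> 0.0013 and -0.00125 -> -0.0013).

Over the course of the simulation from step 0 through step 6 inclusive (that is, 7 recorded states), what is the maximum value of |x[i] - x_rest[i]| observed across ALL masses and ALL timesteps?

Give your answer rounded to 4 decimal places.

Step 0: x=[1.0000 7.0000 8.0000 14.0000] v=[-1.0000 0.0000 0.0000 0.0000]
Step 1: x=[2.0000 4.5000 10.5000 13.2500] v=[2.0000 -5.0000 5.0000 -1.5000]
Step 2: x=[2.7500 3.7500 11.3750 12.5625] v=[1.5000 -1.5000 1.7500 -1.3750]
Step 3: x=[2.5000 6.3125 9.0313 12.3281] v=[-0.5000 5.1250 -4.6875 -0.4688]
Step 4: x=[2.6563 8.3282 6.9766 12.0195] v=[0.3125 4.0313 -4.1095 -0.6172]
Step 5: x=[4.1485 6.8321 8.1191 11.2002] v=[2.9844 -2.9922 2.2850 -1.6387]
Step 6: x=[5.4825 4.6377 10.1587 10.3606] v=[2.6680 -4.3888 4.0791 -1.6793]
Max displacement = 2.4825

Answer: 2.4825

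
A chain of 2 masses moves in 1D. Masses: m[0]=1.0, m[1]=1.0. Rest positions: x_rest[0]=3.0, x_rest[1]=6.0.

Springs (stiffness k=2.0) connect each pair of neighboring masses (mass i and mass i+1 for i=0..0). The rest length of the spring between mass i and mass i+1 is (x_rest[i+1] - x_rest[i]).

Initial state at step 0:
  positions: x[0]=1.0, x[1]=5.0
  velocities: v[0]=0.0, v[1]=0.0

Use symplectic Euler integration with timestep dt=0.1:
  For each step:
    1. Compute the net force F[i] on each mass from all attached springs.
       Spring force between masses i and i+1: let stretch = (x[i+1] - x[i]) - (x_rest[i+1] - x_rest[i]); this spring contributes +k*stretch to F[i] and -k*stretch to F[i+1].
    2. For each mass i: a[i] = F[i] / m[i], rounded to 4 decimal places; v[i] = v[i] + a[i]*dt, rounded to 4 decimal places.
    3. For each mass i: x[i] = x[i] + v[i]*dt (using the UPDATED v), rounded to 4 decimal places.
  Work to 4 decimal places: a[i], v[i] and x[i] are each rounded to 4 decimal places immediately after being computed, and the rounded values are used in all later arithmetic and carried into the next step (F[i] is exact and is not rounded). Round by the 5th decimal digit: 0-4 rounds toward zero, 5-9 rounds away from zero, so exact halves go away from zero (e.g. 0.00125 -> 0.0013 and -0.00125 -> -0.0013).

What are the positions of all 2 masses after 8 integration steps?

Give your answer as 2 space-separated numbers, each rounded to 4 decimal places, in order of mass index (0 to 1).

Answer: 1.5662 4.4339

Derivation:
Step 0: x=[1.0000 5.0000] v=[0.0000 0.0000]
Step 1: x=[1.0200 4.9800] v=[0.2000 -0.2000]
Step 2: x=[1.0592 4.9408] v=[0.3920 -0.3920]
Step 3: x=[1.1160 4.8840] v=[0.5683 -0.5683]
Step 4: x=[1.1882 4.8118] v=[0.7219 -0.7219]
Step 5: x=[1.2729 4.7271] v=[0.8466 -0.8466]
Step 6: x=[1.3666 4.6334] v=[0.9374 -0.9374]
Step 7: x=[1.4657 4.5343] v=[0.9908 -0.9908]
Step 8: x=[1.5662 4.4339] v=[1.0045 -1.0045]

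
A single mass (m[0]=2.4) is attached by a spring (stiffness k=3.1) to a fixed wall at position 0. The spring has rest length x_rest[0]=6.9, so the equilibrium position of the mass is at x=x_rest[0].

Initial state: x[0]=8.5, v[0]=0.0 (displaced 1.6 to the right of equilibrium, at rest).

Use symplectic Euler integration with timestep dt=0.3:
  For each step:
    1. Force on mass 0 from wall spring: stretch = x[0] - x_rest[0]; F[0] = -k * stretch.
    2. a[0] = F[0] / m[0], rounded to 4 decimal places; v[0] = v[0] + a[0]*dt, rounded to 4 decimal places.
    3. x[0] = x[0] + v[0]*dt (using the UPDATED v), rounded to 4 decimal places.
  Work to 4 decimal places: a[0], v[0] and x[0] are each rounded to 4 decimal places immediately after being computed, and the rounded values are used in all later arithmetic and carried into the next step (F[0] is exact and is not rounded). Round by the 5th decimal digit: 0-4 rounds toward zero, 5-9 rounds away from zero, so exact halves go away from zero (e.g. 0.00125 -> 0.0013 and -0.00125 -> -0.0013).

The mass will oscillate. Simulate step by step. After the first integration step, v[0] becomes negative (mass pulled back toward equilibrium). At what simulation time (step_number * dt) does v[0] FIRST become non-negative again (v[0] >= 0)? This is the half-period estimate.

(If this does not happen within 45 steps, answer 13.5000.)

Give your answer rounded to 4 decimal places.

Answer: 3.0000

Derivation:
Step 0: x=[8.5000] v=[0.0000]
Step 1: x=[8.3140] v=[-0.6200]
Step 2: x=[7.9636] v=[-1.1679]
Step 3: x=[7.4896] v=[-1.5800]
Step 4: x=[6.9471] v=[-1.8085]
Step 5: x=[6.3991] v=[-1.8267]
Step 6: x=[5.9093] v=[-1.6326]
Step 7: x=[5.5347] v=[-1.2487]
Step 8: x=[5.3188] v=[-0.7197]
Step 9: x=[5.2867] v=[-0.1070]
Step 10: x=[5.4421] v=[0.5181]
First v>=0 after going negative at step 10, time=3.0000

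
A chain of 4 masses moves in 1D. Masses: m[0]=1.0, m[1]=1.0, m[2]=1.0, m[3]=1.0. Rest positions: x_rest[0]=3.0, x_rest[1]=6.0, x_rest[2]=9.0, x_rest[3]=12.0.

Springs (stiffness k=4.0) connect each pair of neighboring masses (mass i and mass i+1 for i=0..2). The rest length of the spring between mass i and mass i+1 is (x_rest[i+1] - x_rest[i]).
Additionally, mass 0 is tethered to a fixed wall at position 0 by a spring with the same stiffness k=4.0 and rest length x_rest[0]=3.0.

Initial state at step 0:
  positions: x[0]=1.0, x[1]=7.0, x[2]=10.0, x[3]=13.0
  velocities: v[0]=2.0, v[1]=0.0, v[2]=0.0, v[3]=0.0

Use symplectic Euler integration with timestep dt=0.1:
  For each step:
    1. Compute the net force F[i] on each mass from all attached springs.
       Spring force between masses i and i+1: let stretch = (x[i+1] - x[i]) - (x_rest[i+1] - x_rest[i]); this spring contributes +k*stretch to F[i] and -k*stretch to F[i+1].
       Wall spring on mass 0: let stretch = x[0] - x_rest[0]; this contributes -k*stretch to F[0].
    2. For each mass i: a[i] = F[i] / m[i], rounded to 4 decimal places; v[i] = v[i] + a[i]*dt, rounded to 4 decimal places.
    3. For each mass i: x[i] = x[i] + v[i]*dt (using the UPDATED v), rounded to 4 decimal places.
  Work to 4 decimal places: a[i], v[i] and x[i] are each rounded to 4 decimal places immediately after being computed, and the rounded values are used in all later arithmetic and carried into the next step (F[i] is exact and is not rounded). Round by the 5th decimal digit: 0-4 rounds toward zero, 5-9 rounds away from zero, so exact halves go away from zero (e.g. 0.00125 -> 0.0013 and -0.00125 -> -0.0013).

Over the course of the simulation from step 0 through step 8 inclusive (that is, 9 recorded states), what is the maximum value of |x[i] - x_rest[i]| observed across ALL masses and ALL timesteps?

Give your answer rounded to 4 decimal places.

Answer: 2.3986

Derivation:
Step 0: x=[1.0000 7.0000 10.0000 13.0000] v=[2.0000 0.0000 0.0000 0.0000]
Step 1: x=[1.4000 6.8800 10.0000 13.0000] v=[4.0000 -1.2000 0.0000 0.0000]
Step 2: x=[1.9632 6.6656 9.9952 13.0000] v=[5.6320 -2.1440 -0.0480 0.0000]
Step 3: x=[2.6360 6.3963 9.9774 12.9998] v=[6.7277 -2.6931 -0.1779 -0.0019]
Step 4: x=[3.3537 6.1198 9.9373 12.9987] v=[7.1774 -2.7648 -0.4014 -0.0109]
Step 5: x=[4.0479 5.8854 9.8669 12.9952] v=[6.9424 -2.3442 -0.7038 -0.0355]
Step 6: x=[4.6537 5.7367 9.7624 12.9865] v=[6.0582 -1.4866 -1.0451 -0.0868]
Step 7: x=[5.1167 5.7058 9.6258 12.9689] v=[4.6299 -0.3095 -1.3657 -0.1764]
Step 8: x=[5.3986 5.8081 9.4662 12.9375] v=[2.8189 1.0229 -1.5965 -0.3136]
Max displacement = 2.3986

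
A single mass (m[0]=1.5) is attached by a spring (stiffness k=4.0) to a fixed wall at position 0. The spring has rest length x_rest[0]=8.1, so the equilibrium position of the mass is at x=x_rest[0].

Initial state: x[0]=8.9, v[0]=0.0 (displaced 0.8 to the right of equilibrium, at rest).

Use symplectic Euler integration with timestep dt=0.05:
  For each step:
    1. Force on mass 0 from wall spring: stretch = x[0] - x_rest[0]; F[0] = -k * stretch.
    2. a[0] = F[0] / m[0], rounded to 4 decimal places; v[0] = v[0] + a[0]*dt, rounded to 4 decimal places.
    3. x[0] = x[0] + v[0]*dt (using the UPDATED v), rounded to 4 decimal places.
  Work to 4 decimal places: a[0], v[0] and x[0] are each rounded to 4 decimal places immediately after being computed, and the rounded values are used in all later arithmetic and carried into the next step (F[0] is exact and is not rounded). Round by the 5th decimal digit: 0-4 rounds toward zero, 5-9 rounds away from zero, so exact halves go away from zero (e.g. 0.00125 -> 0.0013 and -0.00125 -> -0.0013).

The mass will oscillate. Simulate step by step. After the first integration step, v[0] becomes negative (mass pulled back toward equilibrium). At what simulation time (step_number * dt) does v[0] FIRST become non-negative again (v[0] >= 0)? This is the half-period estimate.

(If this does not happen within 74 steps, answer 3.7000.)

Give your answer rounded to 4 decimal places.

Answer: 1.9500

Derivation:
Step 0: x=[8.9000] v=[0.0000]
Step 1: x=[8.8947] v=[-0.1067]
Step 2: x=[8.8841] v=[-0.2127]
Step 3: x=[8.8682] v=[-0.3172]
Step 4: x=[8.8472] v=[-0.4196]
Step 5: x=[8.8212] v=[-0.5192]
Step 6: x=[8.7904] v=[-0.6154]
Step 7: x=[8.7550] v=[-0.7075]
Step 8: x=[8.7153] v=[-0.7948]
Step 9: x=[8.6715] v=[-0.8768]
Step 10: x=[8.6239] v=[-0.9530]
Step 11: x=[8.5728] v=[-1.0229]
Step 12: x=[8.5185] v=[-1.0859]
Step 13: x=[8.4614] v=[-1.1417]
Step 14: x=[8.4019] v=[-1.1899]
Step 15: x=[8.3404] v=[-1.2302]
Step 16: x=[8.2773] v=[-1.2623]
Step 17: x=[8.2130] v=[-1.2859]
Step 18: x=[8.1480] v=[-1.3010]
Step 19: x=[8.0826] v=[-1.3074]
Step 20: x=[8.0173] v=[-1.3051]
Step 21: x=[7.9526] v=[-1.2941]
Step 22: x=[7.8889] v=[-1.2744]
Step 23: x=[7.8266] v=[-1.2463]
Step 24: x=[7.7661] v=[-1.2098]
Step 25: x=[7.7078] v=[-1.1653]
Step 26: x=[7.6522] v=[-1.1130]
Step 27: x=[7.5995] v=[-1.0533]
Step 28: x=[7.5502] v=[-0.9866]
Step 29: x=[7.5045] v=[-0.9133]
Step 30: x=[7.4628] v=[-0.8339]
Step 31: x=[7.4254] v=[-0.7489]
Step 32: x=[7.3925] v=[-0.6590]
Step 33: x=[7.3643] v=[-0.5647]
Step 34: x=[7.3410] v=[-0.4666]
Step 35: x=[7.3227] v=[-0.3654]
Step 36: x=[7.3096] v=[-0.2618]
Step 37: x=[7.3018] v=[-0.1564]
Step 38: x=[7.2993] v=[-0.0500]
Step 39: x=[7.3021] v=[0.0568]
First v>=0 after going negative at step 39, time=1.9500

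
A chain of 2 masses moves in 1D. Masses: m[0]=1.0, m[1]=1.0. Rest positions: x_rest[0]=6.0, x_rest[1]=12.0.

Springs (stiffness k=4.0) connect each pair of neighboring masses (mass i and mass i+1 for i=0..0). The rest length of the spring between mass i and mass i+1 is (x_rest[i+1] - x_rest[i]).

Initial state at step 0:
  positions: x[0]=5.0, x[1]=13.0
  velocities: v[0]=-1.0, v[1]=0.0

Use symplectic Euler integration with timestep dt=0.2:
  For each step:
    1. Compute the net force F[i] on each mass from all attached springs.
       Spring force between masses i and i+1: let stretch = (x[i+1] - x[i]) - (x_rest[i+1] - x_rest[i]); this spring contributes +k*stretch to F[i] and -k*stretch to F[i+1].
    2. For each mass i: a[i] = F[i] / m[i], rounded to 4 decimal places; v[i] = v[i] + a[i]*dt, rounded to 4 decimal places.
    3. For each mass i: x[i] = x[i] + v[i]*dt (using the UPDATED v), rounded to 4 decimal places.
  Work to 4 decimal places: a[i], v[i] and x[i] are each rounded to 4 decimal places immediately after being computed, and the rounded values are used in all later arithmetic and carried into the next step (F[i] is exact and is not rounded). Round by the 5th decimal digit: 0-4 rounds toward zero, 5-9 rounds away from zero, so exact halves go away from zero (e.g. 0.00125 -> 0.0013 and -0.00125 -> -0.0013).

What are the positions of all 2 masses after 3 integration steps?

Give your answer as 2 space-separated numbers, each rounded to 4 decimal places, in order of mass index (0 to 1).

Step 0: x=[5.0000 13.0000] v=[-1.0000 0.0000]
Step 1: x=[5.1200 12.6800] v=[0.6000 -1.6000]
Step 2: x=[5.4896 12.1104] v=[1.8480 -2.8480]
Step 3: x=[5.9585 11.4415] v=[2.3446 -3.3446]

Answer: 5.9585 11.4415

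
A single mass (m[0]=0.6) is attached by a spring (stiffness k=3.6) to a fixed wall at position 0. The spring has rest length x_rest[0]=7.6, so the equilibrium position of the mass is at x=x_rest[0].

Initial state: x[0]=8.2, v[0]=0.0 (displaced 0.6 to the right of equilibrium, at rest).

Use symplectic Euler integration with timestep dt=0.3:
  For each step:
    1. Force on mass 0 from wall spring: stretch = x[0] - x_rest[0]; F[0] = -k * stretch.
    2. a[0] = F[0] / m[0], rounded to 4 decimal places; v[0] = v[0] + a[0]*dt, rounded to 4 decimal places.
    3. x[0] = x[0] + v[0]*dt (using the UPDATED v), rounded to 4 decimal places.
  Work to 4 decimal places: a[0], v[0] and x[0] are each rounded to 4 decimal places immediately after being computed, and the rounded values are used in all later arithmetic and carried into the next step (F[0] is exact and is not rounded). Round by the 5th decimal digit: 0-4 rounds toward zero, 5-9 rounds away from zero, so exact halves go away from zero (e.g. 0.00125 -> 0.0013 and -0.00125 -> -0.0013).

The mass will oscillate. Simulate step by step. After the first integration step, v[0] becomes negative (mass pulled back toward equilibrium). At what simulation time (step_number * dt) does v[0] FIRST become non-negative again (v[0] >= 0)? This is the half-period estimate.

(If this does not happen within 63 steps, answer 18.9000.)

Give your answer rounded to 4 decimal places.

Step 0: x=[8.2000] v=[0.0000]
Step 1: x=[7.8760] v=[-1.0800]
Step 2: x=[7.4030] v=[-1.5768]
Step 3: x=[7.0363] v=[-1.2222]
Step 4: x=[6.9741] v=[-0.2075]
Step 5: x=[7.2498] v=[0.9191]
First v>=0 after going negative at step 5, time=1.5000

Answer: 1.5000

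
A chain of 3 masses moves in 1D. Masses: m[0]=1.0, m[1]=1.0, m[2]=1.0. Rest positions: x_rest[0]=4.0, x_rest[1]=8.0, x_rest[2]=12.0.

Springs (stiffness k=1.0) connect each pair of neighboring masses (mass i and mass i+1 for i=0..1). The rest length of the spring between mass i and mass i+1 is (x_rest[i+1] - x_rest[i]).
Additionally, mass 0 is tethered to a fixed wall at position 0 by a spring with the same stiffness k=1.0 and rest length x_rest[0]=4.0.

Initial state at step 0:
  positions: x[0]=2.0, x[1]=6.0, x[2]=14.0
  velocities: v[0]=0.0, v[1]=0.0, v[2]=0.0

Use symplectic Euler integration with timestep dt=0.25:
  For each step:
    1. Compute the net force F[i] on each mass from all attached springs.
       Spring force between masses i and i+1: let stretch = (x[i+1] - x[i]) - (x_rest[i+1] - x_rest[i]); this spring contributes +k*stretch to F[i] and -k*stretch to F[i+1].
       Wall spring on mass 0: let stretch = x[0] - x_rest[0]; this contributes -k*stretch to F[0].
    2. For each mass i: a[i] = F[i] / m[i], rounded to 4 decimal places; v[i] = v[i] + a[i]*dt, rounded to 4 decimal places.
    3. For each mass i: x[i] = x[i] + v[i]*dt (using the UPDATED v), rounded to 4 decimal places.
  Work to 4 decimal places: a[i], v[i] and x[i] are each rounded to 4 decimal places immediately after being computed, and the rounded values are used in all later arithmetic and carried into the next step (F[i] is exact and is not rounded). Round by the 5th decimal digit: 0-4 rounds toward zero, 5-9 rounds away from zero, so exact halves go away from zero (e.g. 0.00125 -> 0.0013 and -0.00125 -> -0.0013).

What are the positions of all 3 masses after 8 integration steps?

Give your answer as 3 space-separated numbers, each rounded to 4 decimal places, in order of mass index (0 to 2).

Step 0: x=[2.0000 6.0000 14.0000] v=[0.0000 0.0000 0.0000]
Step 1: x=[2.1250 6.2500 13.7500] v=[0.5000 1.0000 -1.0000]
Step 2: x=[2.3750 6.7110 13.2813] v=[1.0000 1.8438 -1.8750]
Step 3: x=[2.7476 7.3116 12.6519] v=[1.4903 2.4024 -2.5176]
Step 4: x=[3.2337 7.9607 11.9387] v=[1.9444 2.5965 -2.8527]
Step 5: x=[3.8131 8.5630 11.2269] v=[2.3177 2.4093 -2.8472]
Step 6: x=[4.4511 9.0350 10.5986] v=[2.5519 1.8878 -2.5132]
Step 7: x=[5.0974 9.3182 10.1226] v=[2.5851 1.1327 -1.9041]
Step 8: x=[5.6889 9.3879 9.8463] v=[2.3660 0.2786 -1.1052]

Answer: 5.6889 9.3879 9.8463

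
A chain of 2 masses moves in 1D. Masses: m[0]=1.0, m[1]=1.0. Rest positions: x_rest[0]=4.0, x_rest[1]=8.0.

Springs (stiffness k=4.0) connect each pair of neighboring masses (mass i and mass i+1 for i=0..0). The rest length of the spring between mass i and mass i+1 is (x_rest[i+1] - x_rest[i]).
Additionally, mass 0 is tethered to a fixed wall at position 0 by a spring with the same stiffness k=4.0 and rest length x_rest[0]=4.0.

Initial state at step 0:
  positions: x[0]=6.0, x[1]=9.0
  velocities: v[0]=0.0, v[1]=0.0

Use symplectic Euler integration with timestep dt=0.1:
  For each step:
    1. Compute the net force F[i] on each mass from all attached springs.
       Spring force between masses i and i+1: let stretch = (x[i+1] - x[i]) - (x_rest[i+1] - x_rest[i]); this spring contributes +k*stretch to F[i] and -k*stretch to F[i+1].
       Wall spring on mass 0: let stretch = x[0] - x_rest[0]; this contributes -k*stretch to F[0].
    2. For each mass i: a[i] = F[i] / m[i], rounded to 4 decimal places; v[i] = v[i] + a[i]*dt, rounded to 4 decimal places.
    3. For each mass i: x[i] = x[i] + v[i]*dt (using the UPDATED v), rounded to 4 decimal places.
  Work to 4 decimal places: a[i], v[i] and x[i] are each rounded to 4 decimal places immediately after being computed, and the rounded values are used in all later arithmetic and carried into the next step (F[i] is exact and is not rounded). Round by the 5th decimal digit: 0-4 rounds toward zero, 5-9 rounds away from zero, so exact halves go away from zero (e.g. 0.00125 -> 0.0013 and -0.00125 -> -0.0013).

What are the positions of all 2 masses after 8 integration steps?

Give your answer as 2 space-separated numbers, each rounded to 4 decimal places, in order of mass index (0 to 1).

Answer: 3.5559 9.3867

Derivation:
Step 0: x=[6.0000 9.0000] v=[0.0000 0.0000]
Step 1: x=[5.8800 9.0400] v=[-1.2000 0.4000]
Step 2: x=[5.6512 9.1136] v=[-2.2880 0.7360]
Step 3: x=[5.3349 9.2087] v=[-3.1635 0.9510]
Step 4: x=[4.9601 9.3089] v=[-3.7479 1.0015]
Step 5: x=[4.5609 9.3951] v=[-3.9924 0.8620]
Step 6: x=[4.1726 9.4479] v=[-3.8831 0.5283]
Step 7: x=[3.8284 9.4497] v=[-3.4420 0.0182]
Step 8: x=[3.5559 9.3867] v=[-2.7248 -0.6303]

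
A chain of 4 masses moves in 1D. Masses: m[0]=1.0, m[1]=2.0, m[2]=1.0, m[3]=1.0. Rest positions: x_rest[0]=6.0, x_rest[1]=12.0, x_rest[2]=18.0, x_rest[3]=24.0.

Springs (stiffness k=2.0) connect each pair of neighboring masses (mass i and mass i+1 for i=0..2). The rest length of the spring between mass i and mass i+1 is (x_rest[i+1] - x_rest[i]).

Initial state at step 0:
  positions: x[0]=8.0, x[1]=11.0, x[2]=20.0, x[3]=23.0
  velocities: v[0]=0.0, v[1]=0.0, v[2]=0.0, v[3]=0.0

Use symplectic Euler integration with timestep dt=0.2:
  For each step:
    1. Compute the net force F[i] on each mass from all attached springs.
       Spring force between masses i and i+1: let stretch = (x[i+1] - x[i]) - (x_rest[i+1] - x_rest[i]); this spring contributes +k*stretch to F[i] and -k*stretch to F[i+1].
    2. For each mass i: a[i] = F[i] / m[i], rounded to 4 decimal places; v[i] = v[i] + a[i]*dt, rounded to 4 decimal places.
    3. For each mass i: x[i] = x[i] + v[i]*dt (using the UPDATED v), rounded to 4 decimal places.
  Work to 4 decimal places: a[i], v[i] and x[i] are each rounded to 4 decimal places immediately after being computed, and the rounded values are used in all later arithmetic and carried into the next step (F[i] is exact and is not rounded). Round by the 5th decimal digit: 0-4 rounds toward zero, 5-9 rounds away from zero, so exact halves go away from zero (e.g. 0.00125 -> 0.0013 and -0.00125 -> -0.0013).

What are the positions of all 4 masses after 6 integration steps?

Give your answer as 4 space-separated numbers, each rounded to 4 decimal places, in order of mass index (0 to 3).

Step 0: x=[8.0000 11.0000 20.0000 23.0000] v=[0.0000 0.0000 0.0000 0.0000]
Step 1: x=[7.7600 11.2400 19.5200 23.2400] v=[-1.2000 1.2000 -2.4000 1.2000]
Step 2: x=[7.3184 11.6720 18.6752 23.6624] v=[-2.2080 2.1600 -4.2240 2.1120]
Step 3: x=[6.7451 12.2100 17.6691 24.1658] v=[-2.8666 2.6899 -5.0304 2.5171]
Step 4: x=[6.1290 12.7477 16.7460 24.6295] v=[-3.0806 2.6887 -4.6154 2.3184]
Step 5: x=[5.5624 13.1806 16.1337 24.9425] v=[-2.8331 2.1646 -3.0613 1.5650]
Step 6: x=[5.1252 13.4269 15.9899 25.0308] v=[-2.1858 1.2316 -0.7190 0.4415]

Answer: 5.1252 13.4269 15.9899 25.0308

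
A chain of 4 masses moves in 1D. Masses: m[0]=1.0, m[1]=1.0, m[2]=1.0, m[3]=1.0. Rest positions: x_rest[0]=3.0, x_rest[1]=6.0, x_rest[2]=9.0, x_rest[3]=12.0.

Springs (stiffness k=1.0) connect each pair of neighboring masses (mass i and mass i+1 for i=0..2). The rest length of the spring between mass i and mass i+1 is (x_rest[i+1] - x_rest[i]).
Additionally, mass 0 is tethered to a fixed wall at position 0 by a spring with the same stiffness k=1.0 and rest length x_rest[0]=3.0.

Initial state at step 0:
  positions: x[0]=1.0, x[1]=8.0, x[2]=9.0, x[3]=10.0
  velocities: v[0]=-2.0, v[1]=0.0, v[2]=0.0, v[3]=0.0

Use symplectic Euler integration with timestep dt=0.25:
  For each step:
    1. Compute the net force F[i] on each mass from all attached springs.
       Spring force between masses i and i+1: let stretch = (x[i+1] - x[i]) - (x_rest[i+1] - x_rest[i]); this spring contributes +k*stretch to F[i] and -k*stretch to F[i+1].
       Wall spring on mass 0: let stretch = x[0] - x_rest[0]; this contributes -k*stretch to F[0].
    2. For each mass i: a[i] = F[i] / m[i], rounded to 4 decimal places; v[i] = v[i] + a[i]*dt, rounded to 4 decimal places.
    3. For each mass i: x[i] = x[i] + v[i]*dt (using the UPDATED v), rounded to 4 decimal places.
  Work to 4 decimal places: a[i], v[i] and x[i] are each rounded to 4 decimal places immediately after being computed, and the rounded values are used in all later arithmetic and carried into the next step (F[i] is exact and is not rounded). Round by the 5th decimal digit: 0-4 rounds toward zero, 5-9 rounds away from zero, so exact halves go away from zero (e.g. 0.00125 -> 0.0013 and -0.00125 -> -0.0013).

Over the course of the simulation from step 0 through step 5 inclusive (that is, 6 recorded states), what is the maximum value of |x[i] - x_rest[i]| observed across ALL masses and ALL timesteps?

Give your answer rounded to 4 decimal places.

Answer: 2.1250

Derivation:
Step 0: x=[1.0000 8.0000 9.0000 10.0000] v=[-2.0000 0.0000 0.0000 0.0000]
Step 1: x=[0.8750 7.6250 9.0000 10.1250] v=[-0.5000 -1.5000 0.0000 0.5000]
Step 2: x=[1.1172 6.9141 8.9844 10.3672] v=[0.9688 -2.8438 -0.0625 0.9688]
Step 3: x=[1.6519 5.9702 8.9258 10.7105] v=[2.1387 -3.7755 -0.2344 1.3731]
Step 4: x=[2.3532 4.9412 8.7940 11.1297] v=[2.8053 -4.1162 -0.5271 1.6769]
Step 5: x=[3.0692 3.9912 8.5674 11.5905] v=[2.8640 -3.8000 -0.9064 1.8430]
Max displacement = 2.1250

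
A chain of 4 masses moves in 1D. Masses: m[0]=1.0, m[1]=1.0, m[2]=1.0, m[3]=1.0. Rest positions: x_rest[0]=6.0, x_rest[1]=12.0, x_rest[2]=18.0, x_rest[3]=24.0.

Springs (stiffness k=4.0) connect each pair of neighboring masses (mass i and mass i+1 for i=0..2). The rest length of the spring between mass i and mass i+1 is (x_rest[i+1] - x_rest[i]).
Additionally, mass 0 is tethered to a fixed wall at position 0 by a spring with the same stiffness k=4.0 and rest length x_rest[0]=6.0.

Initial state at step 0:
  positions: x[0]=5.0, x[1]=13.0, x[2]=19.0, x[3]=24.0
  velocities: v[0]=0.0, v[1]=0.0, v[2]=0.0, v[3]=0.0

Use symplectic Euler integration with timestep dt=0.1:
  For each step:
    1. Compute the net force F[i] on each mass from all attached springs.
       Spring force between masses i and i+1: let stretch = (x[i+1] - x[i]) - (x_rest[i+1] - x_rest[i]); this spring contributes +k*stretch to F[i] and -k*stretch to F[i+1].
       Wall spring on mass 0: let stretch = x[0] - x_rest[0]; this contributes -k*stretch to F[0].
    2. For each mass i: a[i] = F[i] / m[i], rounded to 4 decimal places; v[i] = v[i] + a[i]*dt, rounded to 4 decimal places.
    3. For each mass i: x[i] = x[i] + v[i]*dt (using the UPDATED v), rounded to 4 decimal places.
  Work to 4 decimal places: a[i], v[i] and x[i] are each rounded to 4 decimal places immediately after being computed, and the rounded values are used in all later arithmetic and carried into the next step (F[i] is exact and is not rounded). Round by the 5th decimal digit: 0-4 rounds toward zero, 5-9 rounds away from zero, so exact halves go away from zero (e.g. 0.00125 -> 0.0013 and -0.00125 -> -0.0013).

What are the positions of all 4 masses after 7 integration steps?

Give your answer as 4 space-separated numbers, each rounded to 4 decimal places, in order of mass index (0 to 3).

Answer: 7.0175 11.7391 18.1007 24.7566

Derivation:
Step 0: x=[5.0000 13.0000 19.0000 24.0000] v=[0.0000 0.0000 0.0000 0.0000]
Step 1: x=[5.1200 12.9200 18.9600 24.0400] v=[1.2000 -0.8000 -0.4000 0.4000]
Step 2: x=[5.3472 12.7696 18.8816 24.1168] v=[2.2720 -1.5040 -0.7840 0.7680]
Step 3: x=[5.6574 12.5668 18.7681 24.2242] v=[3.1021 -2.0282 -1.1347 1.0739]
Step 4: x=[6.0177 12.3357 18.6248 24.3534] v=[3.6029 -2.3114 -1.4328 1.2915]
Step 5: x=[6.3900 12.1034 18.4591 24.4934] v=[3.7230 -2.3230 -1.6570 1.4001]
Step 6: x=[6.7352 11.8968 18.2805 24.6320] v=[3.4524 -2.0661 -1.7856 1.3864]
Step 7: x=[7.0175 11.7391 18.1007 24.7566] v=[2.8230 -1.5773 -1.7985 1.2458]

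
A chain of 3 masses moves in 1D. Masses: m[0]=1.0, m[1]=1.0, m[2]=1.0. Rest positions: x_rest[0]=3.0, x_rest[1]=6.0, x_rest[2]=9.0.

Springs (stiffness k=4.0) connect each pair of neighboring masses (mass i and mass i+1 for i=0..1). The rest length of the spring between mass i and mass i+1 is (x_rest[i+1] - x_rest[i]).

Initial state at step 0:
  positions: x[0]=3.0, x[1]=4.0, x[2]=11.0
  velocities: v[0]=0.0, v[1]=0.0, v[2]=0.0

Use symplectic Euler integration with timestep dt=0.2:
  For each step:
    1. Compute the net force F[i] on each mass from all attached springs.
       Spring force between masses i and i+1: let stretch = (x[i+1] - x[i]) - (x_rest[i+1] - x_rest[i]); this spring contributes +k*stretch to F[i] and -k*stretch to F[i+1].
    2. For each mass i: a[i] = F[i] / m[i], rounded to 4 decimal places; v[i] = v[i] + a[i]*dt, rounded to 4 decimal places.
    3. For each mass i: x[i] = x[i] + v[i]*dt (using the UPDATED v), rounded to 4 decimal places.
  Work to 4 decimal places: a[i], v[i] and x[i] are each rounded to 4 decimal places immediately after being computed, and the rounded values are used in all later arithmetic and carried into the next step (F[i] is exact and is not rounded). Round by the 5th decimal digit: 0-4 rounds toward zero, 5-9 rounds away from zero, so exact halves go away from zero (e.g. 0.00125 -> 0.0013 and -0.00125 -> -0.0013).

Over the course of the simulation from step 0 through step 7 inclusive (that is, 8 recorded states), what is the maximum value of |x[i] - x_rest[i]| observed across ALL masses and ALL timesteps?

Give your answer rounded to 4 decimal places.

Answer: 2.1301

Derivation:
Step 0: x=[3.0000 4.0000 11.0000] v=[0.0000 0.0000 0.0000]
Step 1: x=[2.6800 4.9600 10.3600] v=[-1.6000 4.8000 -3.2000]
Step 2: x=[2.2448 6.4192 9.3360] v=[-2.1760 7.2960 -5.1200]
Step 3: x=[1.9975 7.6772 8.3253] v=[-1.2365 6.2899 -5.0534]
Step 4: x=[2.1790 8.1301 7.6909] v=[0.9073 2.2646 -3.1719]
Step 5: x=[2.8326 7.5606 7.6068] v=[3.2682 -2.8476 -0.4205]
Step 6: x=[3.7627 6.2420 7.9953] v=[4.6506 -6.5930 1.9425]
Step 7: x=[4.6095 4.8072 8.5833] v=[4.2340 -7.1738 2.9399]
Max displacement = 2.1301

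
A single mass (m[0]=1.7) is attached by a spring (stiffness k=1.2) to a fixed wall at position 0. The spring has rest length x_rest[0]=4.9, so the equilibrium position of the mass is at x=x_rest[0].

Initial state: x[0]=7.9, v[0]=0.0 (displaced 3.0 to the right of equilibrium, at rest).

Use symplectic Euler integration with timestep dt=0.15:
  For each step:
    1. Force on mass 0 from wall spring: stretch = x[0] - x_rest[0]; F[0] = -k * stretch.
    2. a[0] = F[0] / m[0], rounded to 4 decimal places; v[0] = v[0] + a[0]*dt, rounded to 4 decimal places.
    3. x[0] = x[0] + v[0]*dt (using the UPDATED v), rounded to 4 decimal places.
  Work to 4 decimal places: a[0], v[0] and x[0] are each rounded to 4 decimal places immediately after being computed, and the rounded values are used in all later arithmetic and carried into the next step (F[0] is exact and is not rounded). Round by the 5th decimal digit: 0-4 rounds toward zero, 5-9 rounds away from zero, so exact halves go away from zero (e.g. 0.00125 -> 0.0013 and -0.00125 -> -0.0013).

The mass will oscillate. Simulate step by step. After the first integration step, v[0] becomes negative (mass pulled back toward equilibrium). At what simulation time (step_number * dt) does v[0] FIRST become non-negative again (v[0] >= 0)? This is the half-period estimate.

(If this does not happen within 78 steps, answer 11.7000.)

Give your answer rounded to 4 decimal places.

Answer: 3.7500

Derivation:
Step 0: x=[7.9000] v=[0.0000]
Step 1: x=[7.8524] v=[-0.3176]
Step 2: x=[7.7579] v=[-0.6302]
Step 3: x=[7.6180] v=[-0.9328]
Step 4: x=[7.4349] v=[-1.2206]
Step 5: x=[7.2116] v=[-1.4890]
Step 6: x=[6.9515] v=[-1.7338]
Step 7: x=[6.6589] v=[-1.9510]
Step 8: x=[6.3383] v=[-2.1372]
Step 9: x=[5.9949] v=[-2.2895]
Step 10: x=[5.6341] v=[-2.4054]
Step 11: x=[5.2616] v=[-2.4831]
Step 12: x=[4.8834] v=[-2.5214]
Step 13: x=[4.5055] v=[-2.5196]
Step 14: x=[4.1338] v=[-2.4778]
Step 15: x=[3.7743] v=[-2.3967]
Step 16: x=[3.4327] v=[-2.2775]
Step 17: x=[3.1144] v=[-2.1221]
Step 18: x=[2.8245] v=[-1.9330]
Step 19: x=[2.5675] v=[-1.7132]
Step 20: x=[2.3476] v=[-1.4662]
Step 21: x=[2.1682] v=[-1.1959]
Step 22: x=[2.0322] v=[-0.9067]
Step 23: x=[1.9417] v=[-0.6031]
Step 24: x=[1.8982] v=[-0.2899]
Step 25: x=[1.9024] v=[0.0279]
First v>=0 after going negative at step 25, time=3.7500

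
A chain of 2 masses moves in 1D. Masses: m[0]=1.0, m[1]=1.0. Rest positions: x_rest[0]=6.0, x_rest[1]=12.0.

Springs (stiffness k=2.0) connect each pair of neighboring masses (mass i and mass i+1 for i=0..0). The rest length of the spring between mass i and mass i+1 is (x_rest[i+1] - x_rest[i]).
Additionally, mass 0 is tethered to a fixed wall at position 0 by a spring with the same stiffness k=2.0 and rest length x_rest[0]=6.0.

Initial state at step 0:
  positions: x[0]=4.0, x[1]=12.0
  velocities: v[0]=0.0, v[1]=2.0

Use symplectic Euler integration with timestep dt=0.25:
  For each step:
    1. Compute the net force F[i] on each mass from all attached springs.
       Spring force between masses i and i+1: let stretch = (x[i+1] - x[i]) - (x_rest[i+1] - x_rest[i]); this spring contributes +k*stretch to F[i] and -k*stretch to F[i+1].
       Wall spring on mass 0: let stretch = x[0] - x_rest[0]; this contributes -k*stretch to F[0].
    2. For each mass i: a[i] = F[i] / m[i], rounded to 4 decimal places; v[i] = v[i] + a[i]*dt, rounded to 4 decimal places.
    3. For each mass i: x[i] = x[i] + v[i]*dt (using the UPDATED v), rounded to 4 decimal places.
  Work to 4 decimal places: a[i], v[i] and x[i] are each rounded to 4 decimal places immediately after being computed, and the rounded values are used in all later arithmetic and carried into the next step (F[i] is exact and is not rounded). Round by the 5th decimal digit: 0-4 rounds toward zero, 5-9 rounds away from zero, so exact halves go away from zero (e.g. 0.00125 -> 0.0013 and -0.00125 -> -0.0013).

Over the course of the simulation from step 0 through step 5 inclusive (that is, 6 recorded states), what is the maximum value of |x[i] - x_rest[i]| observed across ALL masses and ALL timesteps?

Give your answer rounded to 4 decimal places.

Answer: 2.1270

Derivation:
Step 0: x=[4.0000 12.0000] v=[0.0000 2.0000]
Step 1: x=[4.5000 12.2500] v=[2.0000 1.0000]
Step 2: x=[5.4063 12.2813] v=[3.6250 0.1250]
Step 3: x=[6.4962 12.2032] v=[4.3594 -0.3125]
Step 4: x=[7.4874 12.1617] v=[3.9648 -0.1660]
Step 5: x=[8.1270 12.2859] v=[2.5583 0.4969]
Max displacement = 2.1270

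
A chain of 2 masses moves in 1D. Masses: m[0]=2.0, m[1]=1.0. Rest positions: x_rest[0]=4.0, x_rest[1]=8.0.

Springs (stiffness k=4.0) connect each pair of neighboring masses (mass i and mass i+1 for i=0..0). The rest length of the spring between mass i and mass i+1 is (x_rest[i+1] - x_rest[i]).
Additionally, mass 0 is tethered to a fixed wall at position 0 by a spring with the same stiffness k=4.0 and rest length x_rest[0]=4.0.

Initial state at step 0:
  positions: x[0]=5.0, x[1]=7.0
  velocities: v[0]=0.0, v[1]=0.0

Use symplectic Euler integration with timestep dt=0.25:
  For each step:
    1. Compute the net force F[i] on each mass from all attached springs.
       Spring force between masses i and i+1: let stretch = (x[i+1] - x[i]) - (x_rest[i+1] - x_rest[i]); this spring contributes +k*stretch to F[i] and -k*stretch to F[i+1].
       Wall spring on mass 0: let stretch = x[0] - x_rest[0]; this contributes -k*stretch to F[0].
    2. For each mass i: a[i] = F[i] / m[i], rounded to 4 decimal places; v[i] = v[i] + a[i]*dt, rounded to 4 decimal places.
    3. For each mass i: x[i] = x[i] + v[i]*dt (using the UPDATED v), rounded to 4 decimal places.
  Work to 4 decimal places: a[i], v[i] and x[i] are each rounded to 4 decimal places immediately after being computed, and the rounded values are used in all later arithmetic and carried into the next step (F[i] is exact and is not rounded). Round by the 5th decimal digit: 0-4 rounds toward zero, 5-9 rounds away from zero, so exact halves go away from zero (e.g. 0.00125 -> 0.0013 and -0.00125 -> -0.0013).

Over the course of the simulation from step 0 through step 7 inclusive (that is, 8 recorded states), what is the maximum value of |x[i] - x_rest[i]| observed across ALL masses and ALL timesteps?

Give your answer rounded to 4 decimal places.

Answer: 1.3351

Derivation:
Step 0: x=[5.0000 7.0000] v=[0.0000 0.0000]
Step 1: x=[4.6250 7.5000] v=[-1.5000 2.0000]
Step 2: x=[4.0313 8.2813] v=[-2.3750 3.1250]
Step 3: x=[3.4649 9.0001] v=[-2.2657 2.8750]
Step 4: x=[3.1573 9.3351] v=[-1.2306 1.3398]
Step 5: x=[3.2272 9.1256] v=[0.2797 -0.8380]
Step 6: x=[3.6310 8.4415] v=[1.6153 -2.7364]
Step 7: x=[4.1823 7.5548] v=[2.2051 -3.5469]
Max displacement = 1.3351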